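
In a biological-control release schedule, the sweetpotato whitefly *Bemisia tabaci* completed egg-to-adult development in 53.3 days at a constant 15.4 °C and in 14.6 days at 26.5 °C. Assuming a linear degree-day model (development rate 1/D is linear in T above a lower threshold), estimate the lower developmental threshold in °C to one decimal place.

11.2 °C

Under the model K = D·(T − T_b), so D₁·(T₁ − T_b) = D₂·(T₂ − T_b).
53.3·(15.4 − T_b) = 14.6·(26.5 − T_b)
T_b = (53.3·15.4 − 14.6·26.5) / (53.3 − 14.6) = 433.92 / 38.7 = 11.212 °C ≈ 11.2 °C.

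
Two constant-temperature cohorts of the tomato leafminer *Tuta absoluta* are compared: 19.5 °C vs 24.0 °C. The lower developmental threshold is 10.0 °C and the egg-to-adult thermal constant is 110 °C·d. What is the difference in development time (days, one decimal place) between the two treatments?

3.7 days

At 19.5 °C: 110 / (19.5 − 10.0) = 110 / 9.5 = 11.579 d.
At 24.0 °C: 110 / (24.0 − 10.0) = 110 / 14.0 = 7.857 d.
Difference = |11.579 − 7.857| = 3.722 ≈ 3.7 days.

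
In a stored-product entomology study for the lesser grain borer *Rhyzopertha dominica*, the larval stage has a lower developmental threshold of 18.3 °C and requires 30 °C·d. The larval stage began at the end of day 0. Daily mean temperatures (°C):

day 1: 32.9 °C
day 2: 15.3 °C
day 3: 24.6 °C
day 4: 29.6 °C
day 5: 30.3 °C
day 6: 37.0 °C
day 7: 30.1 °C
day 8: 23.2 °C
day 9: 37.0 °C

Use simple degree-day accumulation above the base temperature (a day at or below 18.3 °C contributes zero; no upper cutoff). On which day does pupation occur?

day 4

Daily DD above 18.3 °C: 14.6, 0.0, 6.3, 11.3, 12.0, 18.7, 11.8, 4.9, 18.7.
Cumulative: 14.6, 14.6, 20.9, 32.2, 44.2, 62.9, 74.7, 79.6, 98.3.
The total first reaches 30 DD on day 4.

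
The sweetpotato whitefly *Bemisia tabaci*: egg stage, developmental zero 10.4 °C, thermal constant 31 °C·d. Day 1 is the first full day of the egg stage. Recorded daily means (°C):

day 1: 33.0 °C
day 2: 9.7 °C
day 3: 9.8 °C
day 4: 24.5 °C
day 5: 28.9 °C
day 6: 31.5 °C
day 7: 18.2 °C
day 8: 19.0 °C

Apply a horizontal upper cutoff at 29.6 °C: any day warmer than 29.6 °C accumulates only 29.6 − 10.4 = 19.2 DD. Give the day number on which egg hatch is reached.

Daily DD above 10.4 °C (capped at 19.2): 19.2, 0.0, 0.0, 14.1, 18.5, 19.2, 7.8, 8.6.
Cumulative: 19.2, 19.2, 19.2, 33.3, 51.8, 71.0, 78.8, 87.4.
The total first reaches 31 DD on day 4.

day 4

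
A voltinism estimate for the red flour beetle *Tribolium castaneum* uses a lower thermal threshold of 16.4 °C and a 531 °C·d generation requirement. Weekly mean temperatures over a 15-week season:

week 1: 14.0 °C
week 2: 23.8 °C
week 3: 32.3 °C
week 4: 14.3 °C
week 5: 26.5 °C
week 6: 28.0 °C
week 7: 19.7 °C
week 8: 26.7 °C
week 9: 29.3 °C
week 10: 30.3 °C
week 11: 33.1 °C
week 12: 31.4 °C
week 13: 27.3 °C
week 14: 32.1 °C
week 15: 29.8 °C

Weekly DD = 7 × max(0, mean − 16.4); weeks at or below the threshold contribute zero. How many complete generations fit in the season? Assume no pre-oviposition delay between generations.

Weekly DD (7 × max(0, T̄ − 16.4)): 0.0, 51.8, 111.3, 0.0, 70.7, 81.2, 23.1, 72.1, 90.3, 97.3, 116.9, 105.0, 76.3, 109.9, 93.8.
Season total = 1099.7 DD.
Complete generations = ⌊1099.7 / 531⌋ = 2.

2 generations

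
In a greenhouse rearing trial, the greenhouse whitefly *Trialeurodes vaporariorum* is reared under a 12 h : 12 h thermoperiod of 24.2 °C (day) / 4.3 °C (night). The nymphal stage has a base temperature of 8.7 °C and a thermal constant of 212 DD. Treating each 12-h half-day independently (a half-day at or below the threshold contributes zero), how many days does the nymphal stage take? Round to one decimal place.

27.4 days

Day half: max(0, 24.2 − 8.7) × 0.5 = 15.5 × 0.5 = 7.75 DD.
Night half: max(0, 4.3 − 8.7) × 0.5 = 0.0 × 0.5 = 0.00 DD.
Per 24 h: 7.75 DD/day.
Duration = 212 / 7.75 = 27.355 ≈ 27.4 days.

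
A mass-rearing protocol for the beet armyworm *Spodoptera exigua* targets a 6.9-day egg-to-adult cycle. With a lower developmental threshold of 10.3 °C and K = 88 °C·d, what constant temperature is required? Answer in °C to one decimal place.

23.1 °C

Required daily accumulation = 88 / 6.9 = 12.754 DD/day.
T = T_base + 12.754 = 10.3 + 12.754 = 23.054 ≈ 23.1 °C.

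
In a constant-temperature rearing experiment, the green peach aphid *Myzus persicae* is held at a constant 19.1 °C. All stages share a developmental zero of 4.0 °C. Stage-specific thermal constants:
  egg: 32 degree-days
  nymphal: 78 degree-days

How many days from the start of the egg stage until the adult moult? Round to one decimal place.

7.3 days

Daily accumulation at 19.1 °C = 19.1 − 4.0 = 15.1 DD/day.
Total K = 32 + 78 = 110 DD.
Total duration = 110 / 15.1 = 7.285 ≈ 7.3 days.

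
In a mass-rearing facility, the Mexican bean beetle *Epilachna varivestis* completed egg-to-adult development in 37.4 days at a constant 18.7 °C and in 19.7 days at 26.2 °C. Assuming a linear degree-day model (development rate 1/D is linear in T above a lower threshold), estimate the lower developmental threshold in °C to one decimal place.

Linear rate model ⇒ the product D·(T − T_b) is constant across temperatures.
37.4·(18.7 − T_b) = 19.7·(26.2 − T_b)
T_b = (37.4·18.7 − 19.7·26.2) / (37.4 − 19.7) = 183.24 / 17.7 = 10.353 °C ≈ 10.4 °C.

10.4 °C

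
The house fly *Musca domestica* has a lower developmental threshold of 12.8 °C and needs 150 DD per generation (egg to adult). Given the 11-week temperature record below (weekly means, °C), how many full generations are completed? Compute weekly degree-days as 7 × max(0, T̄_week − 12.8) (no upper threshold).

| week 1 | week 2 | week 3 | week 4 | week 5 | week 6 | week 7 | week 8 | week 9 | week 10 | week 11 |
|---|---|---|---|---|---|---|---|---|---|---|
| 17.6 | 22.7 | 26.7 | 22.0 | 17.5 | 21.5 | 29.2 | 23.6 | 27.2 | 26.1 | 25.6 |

5 generations

Weekly DD (7 × max(0, T̄ − 12.8)): 33.6, 69.3, 97.3, 64.4, 32.9, 60.9, 114.8, 75.6, 100.8, 93.1, 89.6.
Season total = 832.3 DD.
Complete generations = ⌊832.3 / 150⌋ = 5.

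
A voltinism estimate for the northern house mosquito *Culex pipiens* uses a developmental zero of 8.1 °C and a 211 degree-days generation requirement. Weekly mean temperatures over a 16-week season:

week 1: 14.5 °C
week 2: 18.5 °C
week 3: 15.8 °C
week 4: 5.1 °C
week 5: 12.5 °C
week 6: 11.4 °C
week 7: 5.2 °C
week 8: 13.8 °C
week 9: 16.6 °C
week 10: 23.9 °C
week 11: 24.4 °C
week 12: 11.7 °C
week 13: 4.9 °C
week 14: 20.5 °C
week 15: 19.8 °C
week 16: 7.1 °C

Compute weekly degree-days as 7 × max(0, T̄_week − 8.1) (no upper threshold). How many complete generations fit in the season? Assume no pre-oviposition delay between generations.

Weekly DD (7 × max(0, T̄ − 8.1)): 44.8, 72.8, 53.9, 0.0, 30.8, 23.1, 0.0, 39.9, 59.5, 110.6, 114.1, 25.2, 0.0, 86.8, 81.9, 0.0.
Season total = 743.4 DD.
Complete generations = ⌊743.4 / 211⌋ = 3.

3 generations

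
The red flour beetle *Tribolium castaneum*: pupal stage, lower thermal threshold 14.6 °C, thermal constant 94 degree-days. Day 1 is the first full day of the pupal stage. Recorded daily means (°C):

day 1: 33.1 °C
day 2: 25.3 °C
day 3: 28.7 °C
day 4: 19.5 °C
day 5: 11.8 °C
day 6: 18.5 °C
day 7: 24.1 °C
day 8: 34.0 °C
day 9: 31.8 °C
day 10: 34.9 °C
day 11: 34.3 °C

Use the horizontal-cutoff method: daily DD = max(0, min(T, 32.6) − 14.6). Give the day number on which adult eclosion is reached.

day 9

Daily DD above 14.6 °C (capped at 18.0): 18.0, 10.7, 14.1, 4.9, 0.0, 3.9, 9.5, 18.0, 17.2, 18.0, 18.0.
Cumulative: 18.0, 28.7, 42.8, 47.7, 47.7, 51.6, 61.1, 79.1, 96.3, 114.3, 132.3.
The total first reaches 94 DD on day 9.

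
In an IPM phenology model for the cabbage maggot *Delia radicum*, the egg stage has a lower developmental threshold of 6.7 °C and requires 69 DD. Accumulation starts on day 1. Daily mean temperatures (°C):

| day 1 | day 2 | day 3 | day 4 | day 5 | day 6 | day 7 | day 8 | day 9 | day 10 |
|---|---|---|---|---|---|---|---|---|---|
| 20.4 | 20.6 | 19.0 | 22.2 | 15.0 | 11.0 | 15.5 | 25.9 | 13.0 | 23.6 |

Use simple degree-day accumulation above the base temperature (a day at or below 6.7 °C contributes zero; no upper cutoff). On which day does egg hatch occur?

Daily DD above 6.7 °C: 13.7, 13.9, 12.3, 15.5, 8.3, 4.3, 8.8, 19.2, 6.3, 16.9.
Cumulative: 13.7, 27.6, 39.9, 55.4, 63.7, 68.0, 76.8, 96.0, 102.3, 119.2.
The total first reaches 69 DD on day 7.

day 7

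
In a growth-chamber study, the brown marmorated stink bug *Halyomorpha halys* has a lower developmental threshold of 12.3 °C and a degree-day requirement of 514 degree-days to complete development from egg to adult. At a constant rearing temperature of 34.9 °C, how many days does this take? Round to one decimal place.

Daily accumulation = 34.9 − 12.3 = 22.6 DD/day.
Duration = 514 / 22.6 = 22.743 ≈ 22.7 days.

22.7 days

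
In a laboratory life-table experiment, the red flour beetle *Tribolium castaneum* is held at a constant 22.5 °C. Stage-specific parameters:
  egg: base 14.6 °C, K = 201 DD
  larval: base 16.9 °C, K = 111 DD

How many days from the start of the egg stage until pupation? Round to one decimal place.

egg: 201 / (22.5 − 14.6) = 201 / 7.9 = 25.443 d.
larval: 111 / (22.5 − 16.9) = 111 / 5.6 = 19.821 d.
Sum = 45.264 ≈ 45.3 days.

45.3 days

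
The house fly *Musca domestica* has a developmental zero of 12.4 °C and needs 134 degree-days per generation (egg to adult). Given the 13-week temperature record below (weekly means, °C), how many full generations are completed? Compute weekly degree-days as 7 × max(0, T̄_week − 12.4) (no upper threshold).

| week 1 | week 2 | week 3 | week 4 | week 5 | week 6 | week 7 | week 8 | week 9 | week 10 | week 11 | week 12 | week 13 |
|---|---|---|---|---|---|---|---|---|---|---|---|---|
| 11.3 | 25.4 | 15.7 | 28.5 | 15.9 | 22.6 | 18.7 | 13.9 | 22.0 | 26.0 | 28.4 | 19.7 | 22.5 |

Weekly DD (7 × max(0, T̄ − 12.4)): 0.0, 91.0, 23.1, 112.7, 24.5, 71.4, 44.1, 10.5, 67.2, 95.2, 112.0, 51.1, 70.7.
Season total = 773.5 DD.
Complete generations = ⌊773.5 / 134⌋ = 5.

5 generations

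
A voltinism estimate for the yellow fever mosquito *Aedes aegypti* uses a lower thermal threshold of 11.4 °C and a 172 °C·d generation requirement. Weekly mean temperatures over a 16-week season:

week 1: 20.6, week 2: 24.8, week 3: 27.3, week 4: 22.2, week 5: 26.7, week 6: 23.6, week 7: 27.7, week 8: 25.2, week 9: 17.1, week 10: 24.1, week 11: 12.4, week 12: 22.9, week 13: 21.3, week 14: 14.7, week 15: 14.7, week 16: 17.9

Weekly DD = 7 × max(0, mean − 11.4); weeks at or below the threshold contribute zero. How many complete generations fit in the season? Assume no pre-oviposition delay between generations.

Weekly DD (7 × max(0, T̄ − 11.4)): 64.4, 93.8, 111.3, 75.6, 107.1, 85.4, 114.1, 96.6, 39.9, 88.9, 7.0, 80.5, 69.3, 23.1, 23.1, 45.5.
Season total = 1125.6 DD.
Complete generations = ⌊1125.6 / 172⌋ = 6.

6 generations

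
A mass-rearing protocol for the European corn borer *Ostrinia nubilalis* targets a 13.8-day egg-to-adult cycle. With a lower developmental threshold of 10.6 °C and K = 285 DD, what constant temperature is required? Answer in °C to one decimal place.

Required daily accumulation = 285 / 13.8 = 20.652 DD/day.
T = T_base + 20.652 = 10.6 + 20.652 = 31.252 ≈ 31.3 °C.

31.3 °C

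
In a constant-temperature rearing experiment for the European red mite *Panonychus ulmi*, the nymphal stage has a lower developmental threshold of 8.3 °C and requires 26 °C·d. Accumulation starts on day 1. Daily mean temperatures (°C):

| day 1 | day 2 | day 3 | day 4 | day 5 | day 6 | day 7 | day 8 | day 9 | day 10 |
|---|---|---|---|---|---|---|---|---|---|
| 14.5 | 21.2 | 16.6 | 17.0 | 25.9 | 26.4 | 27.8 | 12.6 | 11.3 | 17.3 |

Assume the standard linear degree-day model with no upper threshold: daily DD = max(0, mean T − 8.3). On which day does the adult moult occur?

Daily DD above 8.3 °C: 6.2, 12.9, 8.3, 8.7, 17.6, 18.1, 19.5, 4.3, 3.0, 9.0.
Cumulative: 6.2, 19.1, 27.4, 36.1, 53.7, 71.8, 91.3, 95.6, 98.6, 107.6.
The total first reaches 26 DD on day 3.

day 3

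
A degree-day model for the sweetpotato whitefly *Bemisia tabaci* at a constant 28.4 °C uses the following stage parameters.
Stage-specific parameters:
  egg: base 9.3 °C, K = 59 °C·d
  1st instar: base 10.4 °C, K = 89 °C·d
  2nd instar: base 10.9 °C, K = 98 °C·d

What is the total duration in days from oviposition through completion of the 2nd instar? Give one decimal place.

13.6 days

egg: 59 / (28.4 − 9.3) = 59 / 19.1 = 3.089 d.
1st instar: 89 / (28.4 − 10.4) = 89 / 18.0 = 4.944 d.
2nd instar: 98 / (28.4 − 10.9) = 98 / 17.5 = 5.600 d.
Sum = 13.633 ≈ 13.6 days.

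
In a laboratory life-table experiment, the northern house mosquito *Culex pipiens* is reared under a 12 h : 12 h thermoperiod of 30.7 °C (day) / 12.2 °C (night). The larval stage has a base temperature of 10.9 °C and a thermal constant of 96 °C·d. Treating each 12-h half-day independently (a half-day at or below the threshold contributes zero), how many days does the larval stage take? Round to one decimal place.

Day half: max(0, 30.7 − 10.9) × 0.5 = 19.8 × 0.5 = 9.90 DD.
Night half: max(0, 12.2 − 10.9) × 0.5 = 1.3 × 0.5 = 0.65 DD.
Per 24 h: 10.55 DD/day.
Duration = 96 / 10.55 = 9.100 ≈ 9.1 days.

9.1 days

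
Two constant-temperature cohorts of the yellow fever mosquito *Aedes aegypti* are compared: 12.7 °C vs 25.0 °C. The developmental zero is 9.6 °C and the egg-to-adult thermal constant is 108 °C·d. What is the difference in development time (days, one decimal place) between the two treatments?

27.8 days

At 12.7 °C: 108 / (12.7 − 9.6) = 108 / 3.1 = 34.839 d.
At 25.0 °C: 108 / (25.0 − 9.6) = 108 / 15.4 = 7.013 d.
Difference = |34.839 − 7.013| = 27.826 ≈ 27.8 days.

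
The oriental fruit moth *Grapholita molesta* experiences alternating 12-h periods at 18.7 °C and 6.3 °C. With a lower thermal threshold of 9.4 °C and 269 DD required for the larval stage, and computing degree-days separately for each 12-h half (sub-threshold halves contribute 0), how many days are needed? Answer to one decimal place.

57.8 days

Day half: max(0, 18.7 − 9.4) × 0.5 = 9.3 × 0.5 = 4.65 DD.
Night half: max(0, 6.3 − 9.4) × 0.5 = 0.0 × 0.5 = 0.00 DD.
Per 24 h: 4.65 DD/day.
Duration = 269 / 4.65 = 57.849 ≈ 57.8 days.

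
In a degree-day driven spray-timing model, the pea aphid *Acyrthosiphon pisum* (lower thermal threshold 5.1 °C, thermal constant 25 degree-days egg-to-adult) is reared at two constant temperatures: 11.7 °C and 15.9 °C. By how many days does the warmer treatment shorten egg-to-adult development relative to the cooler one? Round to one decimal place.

1.5 days

At 11.7 °C: 25 / (11.7 − 5.1) = 25 / 6.6 = 3.788 d.
At 15.9 °C: 25 / (15.9 − 5.1) = 25 / 10.8 = 2.315 d.
Difference = |3.788 − 2.315| = 1.473 ≈ 1.5 days.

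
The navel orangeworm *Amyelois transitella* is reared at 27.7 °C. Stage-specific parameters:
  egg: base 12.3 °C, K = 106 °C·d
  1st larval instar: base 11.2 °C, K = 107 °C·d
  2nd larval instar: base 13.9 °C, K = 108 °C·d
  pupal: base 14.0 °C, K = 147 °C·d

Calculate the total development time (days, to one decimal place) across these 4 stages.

31.9 days

egg: 106 / (27.7 − 12.3) = 106 / 15.4 = 6.883 d.
1st larval instar: 107 / (27.7 − 11.2) = 107 / 16.5 = 6.485 d.
2nd larval instar: 108 / (27.7 − 13.9) = 108 / 13.8 = 7.826 d.
pupal: 147 / (27.7 − 14.0) = 147 / 13.7 = 10.730 d.
Sum = 31.924 ≈ 31.9 days.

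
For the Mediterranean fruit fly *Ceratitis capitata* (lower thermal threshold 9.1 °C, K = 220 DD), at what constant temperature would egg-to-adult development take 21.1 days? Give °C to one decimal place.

19.5 °C

Required daily accumulation = 220 / 21.1 = 10.427 DD/day.
T = T_base + 10.427 = 9.1 + 10.427 = 19.527 ≈ 19.5 °C.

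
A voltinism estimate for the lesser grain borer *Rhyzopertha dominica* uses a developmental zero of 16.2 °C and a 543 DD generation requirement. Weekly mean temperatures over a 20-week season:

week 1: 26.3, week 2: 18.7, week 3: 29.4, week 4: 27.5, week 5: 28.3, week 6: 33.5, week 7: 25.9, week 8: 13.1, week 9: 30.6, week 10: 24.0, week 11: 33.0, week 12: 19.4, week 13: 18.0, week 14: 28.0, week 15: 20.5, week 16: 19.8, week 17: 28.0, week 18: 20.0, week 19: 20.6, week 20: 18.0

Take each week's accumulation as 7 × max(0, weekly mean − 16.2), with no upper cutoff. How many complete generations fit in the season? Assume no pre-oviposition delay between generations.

2 generations

Weekly DD (7 × max(0, T̄ − 16.2)): 70.7, 17.5, 92.4, 79.1, 84.7, 121.1, 67.9, 0.0, 100.8, 54.6, 117.6, 22.4, 12.6, 82.6, 30.1, 25.2, 82.6, 26.6, 30.8, 12.6.
Season total = 1131.9 DD.
Complete generations = ⌊1131.9 / 543⌋ = 2.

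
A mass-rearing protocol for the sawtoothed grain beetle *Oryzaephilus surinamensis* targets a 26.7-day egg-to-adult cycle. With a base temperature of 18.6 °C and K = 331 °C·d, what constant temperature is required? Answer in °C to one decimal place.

Required daily accumulation = 331 / 26.7 = 12.397 DD/day.
T = T_base + 12.397 = 18.6 + 12.397 = 30.997 ≈ 31.0 °C.

31.0 °C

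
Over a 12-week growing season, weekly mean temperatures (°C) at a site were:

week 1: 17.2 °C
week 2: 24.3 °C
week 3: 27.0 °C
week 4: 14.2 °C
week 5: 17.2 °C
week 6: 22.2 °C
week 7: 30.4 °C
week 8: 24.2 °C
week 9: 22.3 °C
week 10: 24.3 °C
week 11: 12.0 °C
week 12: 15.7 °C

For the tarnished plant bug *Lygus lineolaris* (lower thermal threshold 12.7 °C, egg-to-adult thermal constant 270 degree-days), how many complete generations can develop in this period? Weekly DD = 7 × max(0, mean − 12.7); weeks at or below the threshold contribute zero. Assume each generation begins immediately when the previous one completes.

2 generations

Weekly DD (7 × max(0, T̄ − 12.7)): 31.5, 81.2, 100.1, 10.5, 31.5, 66.5, 123.9, 80.5, 67.2, 81.2, 0.0, 21.0.
Season total = 695.1 DD.
Complete generations = ⌊695.1 / 270⌋ = 2.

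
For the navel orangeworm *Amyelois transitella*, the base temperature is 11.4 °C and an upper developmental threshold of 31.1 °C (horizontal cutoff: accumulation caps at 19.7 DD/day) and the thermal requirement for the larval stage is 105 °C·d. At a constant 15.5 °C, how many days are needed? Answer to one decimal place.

Daily accumulation = 15.5 − 11.4 = 4.1 DD/day.
Duration = 105 / 4.1 = 25.610 ≈ 25.6 days.

25.6 days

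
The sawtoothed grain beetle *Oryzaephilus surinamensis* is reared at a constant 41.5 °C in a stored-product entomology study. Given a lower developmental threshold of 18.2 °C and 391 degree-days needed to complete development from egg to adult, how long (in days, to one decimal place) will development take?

Daily accumulation = 41.5 − 18.2 = 23.3 DD/day.
Duration = 391 / 23.3 = 16.781 ≈ 16.8 days.

16.8 days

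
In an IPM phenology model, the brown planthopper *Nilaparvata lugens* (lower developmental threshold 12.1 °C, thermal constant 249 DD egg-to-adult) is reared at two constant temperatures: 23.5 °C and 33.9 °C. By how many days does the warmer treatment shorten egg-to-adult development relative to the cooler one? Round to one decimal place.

10.4 days

At 23.5 °C: 249 / (23.5 − 12.1) = 249 / 11.4 = 21.842 d.
At 33.9 °C: 249 / (33.9 − 12.1) = 249 / 21.8 = 11.422 d.
Difference = |21.842 − 11.422| = 10.420 ≈ 10.4 days.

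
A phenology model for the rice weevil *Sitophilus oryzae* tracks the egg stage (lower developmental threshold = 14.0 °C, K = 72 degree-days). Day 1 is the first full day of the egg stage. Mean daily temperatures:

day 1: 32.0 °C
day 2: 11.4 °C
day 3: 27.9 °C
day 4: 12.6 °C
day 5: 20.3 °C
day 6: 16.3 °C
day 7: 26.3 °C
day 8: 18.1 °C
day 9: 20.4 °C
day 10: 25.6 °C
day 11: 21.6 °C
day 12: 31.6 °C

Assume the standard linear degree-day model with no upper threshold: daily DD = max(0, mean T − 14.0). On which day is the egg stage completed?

Daily DD above 14.0 °C: 18.0, 0.0, 13.9, 0.0, 6.3, 2.3, 12.3, 4.1, 6.4, 11.6, 7.6, 17.6.
Cumulative: 18.0, 18.0, 31.9, 31.9, 38.2, 40.5, 52.8, 56.9, 63.3, 74.9, 82.5, 100.1.
The total first reaches 72 DD on day 10.

day 10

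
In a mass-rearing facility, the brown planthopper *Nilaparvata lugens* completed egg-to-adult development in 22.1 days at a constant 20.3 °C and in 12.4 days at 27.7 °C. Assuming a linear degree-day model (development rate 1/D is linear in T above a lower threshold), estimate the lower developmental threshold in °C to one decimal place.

Linear rate model ⇒ the product D·(T − T_b) is constant across temperatures.
22.1·(20.3 − T_b) = 12.4·(27.7 − T_b)
T_b = (22.1·20.3 − 12.4·27.7) / (22.1 − 12.4) = 105.15 / 9.7 = 10.840 °C ≈ 10.8 °C.

10.8 °C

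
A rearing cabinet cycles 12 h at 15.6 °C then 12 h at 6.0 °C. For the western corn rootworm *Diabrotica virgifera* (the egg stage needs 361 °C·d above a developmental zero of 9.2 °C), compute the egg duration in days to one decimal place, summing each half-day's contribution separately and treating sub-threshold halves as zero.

Day half: max(0, 15.6 − 9.2) × 0.5 = 6.4 × 0.5 = 3.20 DD.
Night half: max(0, 6.0 − 9.2) × 0.5 = 0.0 × 0.5 = 0.00 DD.
Per 24 h: 3.20 DD/day.
Duration = 361 / 3.20 = 112.812 ≈ 112.8 days.

112.8 days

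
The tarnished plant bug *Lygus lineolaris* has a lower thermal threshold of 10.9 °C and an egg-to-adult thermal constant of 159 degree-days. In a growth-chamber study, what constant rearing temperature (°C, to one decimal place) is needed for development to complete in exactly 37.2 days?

Required daily accumulation = 159 / 37.2 = 4.274 DD/day.
T = T_base + 4.274 = 10.9 + 4.274 = 15.174 ≈ 15.2 °C.

15.2 °C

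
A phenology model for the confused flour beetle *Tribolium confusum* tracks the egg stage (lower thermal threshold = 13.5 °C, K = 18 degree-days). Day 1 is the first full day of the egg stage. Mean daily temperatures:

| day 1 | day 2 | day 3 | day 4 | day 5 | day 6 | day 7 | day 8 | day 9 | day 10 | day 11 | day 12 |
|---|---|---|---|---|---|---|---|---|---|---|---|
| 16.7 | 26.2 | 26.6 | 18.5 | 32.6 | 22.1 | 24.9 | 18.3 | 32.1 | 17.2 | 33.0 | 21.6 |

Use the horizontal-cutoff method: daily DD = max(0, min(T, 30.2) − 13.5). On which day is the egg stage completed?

Daily DD above 13.5 °C (capped at 16.7): 3.2, 12.7, 13.1, 5.0, 16.7, 8.6, 11.4, 4.8, 16.7, 3.7, 16.7, 8.1.
Cumulative: 3.2, 15.9, 29.0, 34.0, 50.7, 59.3, 70.7, 75.5, 92.2, 95.9, 112.6, 120.7.
The total first reaches 18 DD on day 3.

day 3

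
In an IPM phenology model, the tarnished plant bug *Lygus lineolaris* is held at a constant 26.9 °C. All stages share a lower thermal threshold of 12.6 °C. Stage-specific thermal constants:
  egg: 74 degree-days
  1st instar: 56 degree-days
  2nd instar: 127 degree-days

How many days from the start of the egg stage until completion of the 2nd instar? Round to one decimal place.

18.0 days

Daily accumulation at 26.9 °C = 26.9 − 12.6 = 14.3 DD/day.
Total K = 74 + 56 + 127 = 257 DD.
Total duration = 257 / 14.3 = 17.972 ≈ 18.0 days.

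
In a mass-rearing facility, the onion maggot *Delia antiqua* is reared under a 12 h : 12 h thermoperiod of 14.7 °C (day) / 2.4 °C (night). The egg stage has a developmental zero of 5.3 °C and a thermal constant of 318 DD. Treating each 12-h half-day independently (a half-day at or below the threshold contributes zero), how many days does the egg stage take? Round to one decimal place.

67.7 days

Day half: max(0, 14.7 − 5.3) × 0.5 = 9.4 × 0.5 = 4.70 DD.
Night half: max(0, 2.4 − 5.3) × 0.5 = 0.0 × 0.5 = 0.00 DD.
Per 24 h: 4.70 DD/day.
Duration = 318 / 4.70 = 67.660 ≈ 67.7 days.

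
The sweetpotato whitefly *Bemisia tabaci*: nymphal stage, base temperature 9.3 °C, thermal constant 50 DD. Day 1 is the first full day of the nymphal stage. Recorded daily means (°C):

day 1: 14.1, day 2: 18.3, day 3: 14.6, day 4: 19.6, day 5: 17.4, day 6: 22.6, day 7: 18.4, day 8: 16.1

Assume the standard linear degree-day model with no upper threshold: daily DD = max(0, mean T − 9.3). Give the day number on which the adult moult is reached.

day 6

Daily DD above 9.3 °C: 4.8, 9.0, 5.3, 10.3, 8.1, 13.3, 9.1, 6.8.
Cumulative: 4.8, 13.8, 19.1, 29.4, 37.5, 50.8, 59.9, 66.7.
The total first reaches 50 DD on day 6.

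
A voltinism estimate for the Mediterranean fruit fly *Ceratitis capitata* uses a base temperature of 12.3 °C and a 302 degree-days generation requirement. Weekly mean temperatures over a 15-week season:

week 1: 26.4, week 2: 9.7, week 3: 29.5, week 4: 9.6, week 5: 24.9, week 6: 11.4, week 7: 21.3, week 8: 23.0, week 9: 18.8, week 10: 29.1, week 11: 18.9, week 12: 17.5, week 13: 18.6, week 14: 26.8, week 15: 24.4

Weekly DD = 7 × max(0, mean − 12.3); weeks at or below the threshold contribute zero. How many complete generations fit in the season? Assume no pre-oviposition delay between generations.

Weekly DD (7 × max(0, T̄ − 12.3)): 98.7, 0.0, 120.4, 0.0, 88.2, 0.0, 63.0, 74.9, 45.5, 117.6, 46.2, 36.4, 44.1, 101.5, 84.7.
Season total = 921.2 DD.
Complete generations = ⌊921.2 / 302⌋ = 3.

3 generations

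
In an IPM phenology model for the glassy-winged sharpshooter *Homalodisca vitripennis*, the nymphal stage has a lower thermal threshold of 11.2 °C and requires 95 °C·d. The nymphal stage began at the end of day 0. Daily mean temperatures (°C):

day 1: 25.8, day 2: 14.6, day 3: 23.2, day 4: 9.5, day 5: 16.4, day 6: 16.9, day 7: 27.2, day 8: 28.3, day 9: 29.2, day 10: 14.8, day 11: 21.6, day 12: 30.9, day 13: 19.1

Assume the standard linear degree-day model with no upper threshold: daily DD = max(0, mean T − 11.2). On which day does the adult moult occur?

day 10

Daily DD above 11.2 °C: 14.6, 3.4, 12.0, 0.0, 5.2, 5.7, 16.0, 17.1, 18.0, 3.6, 10.4, 19.7, 7.9.
Cumulative: 14.6, 18.0, 30.0, 30.0, 35.2, 40.9, 56.9, 74.0, 92.0, 95.6, 106.0, 125.7, 133.6.
The total first reaches 95 DD on day 10.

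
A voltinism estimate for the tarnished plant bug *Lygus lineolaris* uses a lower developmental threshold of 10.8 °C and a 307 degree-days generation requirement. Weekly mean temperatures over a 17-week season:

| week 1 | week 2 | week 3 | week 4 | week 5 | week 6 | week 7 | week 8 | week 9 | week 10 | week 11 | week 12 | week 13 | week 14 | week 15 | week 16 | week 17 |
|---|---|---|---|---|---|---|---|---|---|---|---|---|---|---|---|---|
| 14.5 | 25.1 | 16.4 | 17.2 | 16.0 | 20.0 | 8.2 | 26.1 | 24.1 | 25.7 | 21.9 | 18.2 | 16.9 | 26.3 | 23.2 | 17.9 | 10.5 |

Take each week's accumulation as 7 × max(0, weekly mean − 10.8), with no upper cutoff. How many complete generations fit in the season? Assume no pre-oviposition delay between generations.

Weekly DD (7 × max(0, T̄ − 10.8)): 25.9, 100.1, 39.2, 44.8, 36.4, 64.4, 0.0, 107.1, 93.1, 104.3, 77.7, 51.8, 42.7, 108.5, 86.8, 49.7, 0.0.
Season total = 1032.5 DD.
Complete generations = ⌊1032.5 / 307⌋ = 3.

3 generations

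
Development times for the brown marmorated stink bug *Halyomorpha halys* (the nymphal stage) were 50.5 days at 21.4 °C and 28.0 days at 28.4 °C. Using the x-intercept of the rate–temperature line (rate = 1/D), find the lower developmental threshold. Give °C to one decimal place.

Under the model K = D·(T − T_b), so D₁·(T₁ − T_b) = D₂·(T₂ − T_b).
50.5·(21.4 − T_b) = 28.0·(28.4 − T_b)
T_b = (50.5·21.4 − 28.0·28.4) / (50.5 − 28.0) = 285.50 / 22.5 = 12.689 °C ≈ 12.7 °C.

12.7 °C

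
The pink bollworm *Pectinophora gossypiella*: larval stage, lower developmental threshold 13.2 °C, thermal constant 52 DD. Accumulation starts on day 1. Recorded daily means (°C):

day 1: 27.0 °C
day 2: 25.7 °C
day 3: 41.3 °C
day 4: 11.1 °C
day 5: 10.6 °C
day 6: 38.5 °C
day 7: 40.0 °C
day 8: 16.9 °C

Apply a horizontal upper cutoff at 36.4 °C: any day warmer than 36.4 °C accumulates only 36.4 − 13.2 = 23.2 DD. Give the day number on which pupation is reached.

day 6

Daily DD above 13.2 °C (capped at 23.2): 13.8, 12.5, 23.2, 0.0, 0.0, 23.2, 23.2, 3.7.
Cumulative: 13.8, 26.3, 49.5, 49.5, 49.5, 72.7, 95.9, 99.6.
The total first reaches 52 DD on day 6.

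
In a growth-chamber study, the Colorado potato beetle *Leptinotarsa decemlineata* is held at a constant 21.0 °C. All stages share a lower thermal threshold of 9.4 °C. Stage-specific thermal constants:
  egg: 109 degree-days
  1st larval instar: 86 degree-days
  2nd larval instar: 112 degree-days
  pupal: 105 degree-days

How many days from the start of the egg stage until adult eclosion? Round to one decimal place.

35.5 days

Daily accumulation at 21.0 °C = 21.0 − 9.4 = 11.6 DD/day.
Total K = 109 + 86 + 112 + 105 = 412 DD.
Total duration = 412 / 11.6 = 35.517 ≈ 35.5 days.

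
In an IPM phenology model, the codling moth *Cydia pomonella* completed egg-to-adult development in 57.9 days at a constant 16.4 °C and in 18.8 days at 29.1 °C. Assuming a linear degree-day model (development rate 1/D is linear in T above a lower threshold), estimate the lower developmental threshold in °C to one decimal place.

10.3 °C

Equal thermal constants: D₁(T₁ − T_b) = D₂(T₂ − T_b).
57.9·(16.4 − T_b) = 18.8·(29.1 − T_b)
T_b = (57.9·16.4 − 18.8·29.1) / (57.9 − 18.8) = 402.48 / 39.1 = 10.294 °C ≈ 10.3 °C.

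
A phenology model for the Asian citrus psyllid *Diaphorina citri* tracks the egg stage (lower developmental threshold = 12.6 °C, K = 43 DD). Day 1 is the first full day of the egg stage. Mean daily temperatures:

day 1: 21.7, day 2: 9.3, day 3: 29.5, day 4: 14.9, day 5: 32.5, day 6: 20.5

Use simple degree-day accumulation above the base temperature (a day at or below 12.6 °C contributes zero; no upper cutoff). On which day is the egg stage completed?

Daily DD above 12.6 °C: 9.1, 0.0, 16.9, 2.3, 19.9, 7.9.
Cumulative: 9.1, 9.1, 26.0, 28.3, 48.2, 56.1.
The total first reaches 43 DD on day 5.

day 5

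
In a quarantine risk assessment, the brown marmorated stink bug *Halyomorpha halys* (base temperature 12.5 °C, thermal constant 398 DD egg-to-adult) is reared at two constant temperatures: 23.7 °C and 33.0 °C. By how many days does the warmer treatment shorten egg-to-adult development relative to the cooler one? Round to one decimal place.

16.1 days

At 23.7 °C: 398 / (23.7 − 12.5) = 398 / 11.2 = 35.536 d.
At 33.0 °C: 398 / (33.0 − 12.5) = 398 / 20.5 = 19.415 d.
Difference = |35.536 − 19.415| = 16.121 ≈ 16.1 days.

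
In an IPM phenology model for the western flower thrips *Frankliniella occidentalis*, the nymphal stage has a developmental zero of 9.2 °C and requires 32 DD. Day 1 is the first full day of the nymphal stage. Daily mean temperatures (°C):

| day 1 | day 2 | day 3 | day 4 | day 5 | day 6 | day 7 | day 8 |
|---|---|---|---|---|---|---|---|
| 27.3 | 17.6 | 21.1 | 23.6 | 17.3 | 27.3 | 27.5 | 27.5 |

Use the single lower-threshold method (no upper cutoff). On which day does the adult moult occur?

Daily DD above 9.2 °C: 18.1, 8.4, 11.9, 14.4, 8.1, 18.1, 18.3, 18.3.
Cumulative: 18.1, 26.5, 38.4, 52.8, 60.9, 79.0, 97.3, 115.6.
The total first reaches 32 DD on day 3.

day 3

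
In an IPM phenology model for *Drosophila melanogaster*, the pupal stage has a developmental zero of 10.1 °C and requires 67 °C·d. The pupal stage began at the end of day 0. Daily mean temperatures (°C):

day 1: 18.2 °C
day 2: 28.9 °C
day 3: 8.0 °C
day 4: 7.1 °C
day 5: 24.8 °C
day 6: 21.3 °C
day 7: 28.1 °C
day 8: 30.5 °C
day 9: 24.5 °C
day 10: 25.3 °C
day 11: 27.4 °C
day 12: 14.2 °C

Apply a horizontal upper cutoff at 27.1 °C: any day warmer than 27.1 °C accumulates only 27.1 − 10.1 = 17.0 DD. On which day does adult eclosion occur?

Daily DD above 10.1 °C (capped at 17.0): 8.1, 17.0, 0.0, 0.0, 14.7, 11.2, 17.0, 17.0, 14.4, 15.2, 17.0, 4.1.
Cumulative: 8.1, 25.1, 25.1, 25.1, 39.8, 51.0, 68.0, 85.0, 99.4, 114.6, 131.6, 135.7.
The total first reaches 67 DD on day 7.

day 7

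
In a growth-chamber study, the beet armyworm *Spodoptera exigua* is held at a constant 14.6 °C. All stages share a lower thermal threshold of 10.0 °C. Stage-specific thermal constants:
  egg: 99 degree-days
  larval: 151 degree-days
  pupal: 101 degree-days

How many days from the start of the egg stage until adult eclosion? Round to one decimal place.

76.3 days

Daily accumulation at 14.6 °C = 14.6 − 10.0 = 4.6 DD/day.
Total K = 99 + 151 + 101 = 351 DD.
Total duration = 351 / 4.6 = 76.304 ≈ 76.3 days.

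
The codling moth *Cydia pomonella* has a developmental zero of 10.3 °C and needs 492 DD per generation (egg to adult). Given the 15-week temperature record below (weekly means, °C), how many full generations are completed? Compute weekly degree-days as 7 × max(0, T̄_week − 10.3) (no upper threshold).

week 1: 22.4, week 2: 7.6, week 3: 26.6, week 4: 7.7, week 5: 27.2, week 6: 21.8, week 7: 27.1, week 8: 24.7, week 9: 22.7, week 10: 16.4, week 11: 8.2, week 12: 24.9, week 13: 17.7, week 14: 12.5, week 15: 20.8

Weekly DD (7 × max(0, T̄ − 10.3)): 84.7, 0.0, 114.1, 0.0, 118.3, 80.5, 117.6, 100.8, 86.8, 42.7, 0.0, 102.2, 51.8, 15.4, 73.5.
Season total = 988.4 DD.
Complete generations = ⌊988.4 / 492⌋ = 2.

2 generations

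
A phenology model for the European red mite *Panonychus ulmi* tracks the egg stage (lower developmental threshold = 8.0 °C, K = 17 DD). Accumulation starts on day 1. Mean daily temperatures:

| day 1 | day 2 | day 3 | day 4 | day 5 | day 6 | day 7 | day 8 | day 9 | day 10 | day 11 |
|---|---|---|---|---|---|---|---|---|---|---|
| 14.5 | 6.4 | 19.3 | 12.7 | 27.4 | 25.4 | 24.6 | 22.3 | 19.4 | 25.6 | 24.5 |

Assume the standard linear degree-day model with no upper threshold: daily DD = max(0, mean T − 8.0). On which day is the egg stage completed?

day 3

Daily DD above 8.0 °C: 6.5, 0.0, 11.3, 4.7, 19.4, 17.4, 16.6, 14.3, 11.4, 17.6, 16.5.
Cumulative: 6.5, 6.5, 17.8, 22.5, 41.9, 59.3, 75.9, 90.2, 101.6, 119.2, 135.7.
The total first reaches 17 DD on day 3.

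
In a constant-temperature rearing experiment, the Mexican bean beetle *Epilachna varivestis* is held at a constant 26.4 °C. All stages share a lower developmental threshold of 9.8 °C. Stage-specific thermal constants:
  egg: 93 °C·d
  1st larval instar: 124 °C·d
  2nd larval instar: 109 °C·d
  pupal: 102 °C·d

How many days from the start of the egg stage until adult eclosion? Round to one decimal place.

25.8 days

Daily accumulation at 26.4 °C = 26.4 − 9.8 = 16.6 DD/day.
Total K = 93 + 124 + 109 + 102 = 428 DD.
Total duration = 428 / 16.6 = 25.783 ≈ 25.8 days.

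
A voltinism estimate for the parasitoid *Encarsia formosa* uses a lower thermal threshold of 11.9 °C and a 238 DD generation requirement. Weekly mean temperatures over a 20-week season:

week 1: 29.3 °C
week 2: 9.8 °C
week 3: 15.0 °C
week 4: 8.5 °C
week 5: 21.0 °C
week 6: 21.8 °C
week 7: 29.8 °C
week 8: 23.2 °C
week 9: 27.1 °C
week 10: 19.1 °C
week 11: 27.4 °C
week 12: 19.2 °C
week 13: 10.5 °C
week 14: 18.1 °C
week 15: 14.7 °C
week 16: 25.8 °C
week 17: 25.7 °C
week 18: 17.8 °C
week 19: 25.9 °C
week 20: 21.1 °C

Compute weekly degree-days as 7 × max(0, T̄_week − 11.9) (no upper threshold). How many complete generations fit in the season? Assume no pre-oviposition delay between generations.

Weekly DD (7 × max(0, T̄ − 11.9)): 121.8, 0.0, 21.7, 0.0, 63.7, 69.3, 125.3, 79.1, 106.4, 50.4, 108.5, 51.1, 0.0, 43.4, 19.6, 97.3, 96.6, 41.3, 98.0, 64.4.
Season total = 1257.9 DD.
Complete generations = ⌊1257.9 / 238⌋ = 5.

5 generations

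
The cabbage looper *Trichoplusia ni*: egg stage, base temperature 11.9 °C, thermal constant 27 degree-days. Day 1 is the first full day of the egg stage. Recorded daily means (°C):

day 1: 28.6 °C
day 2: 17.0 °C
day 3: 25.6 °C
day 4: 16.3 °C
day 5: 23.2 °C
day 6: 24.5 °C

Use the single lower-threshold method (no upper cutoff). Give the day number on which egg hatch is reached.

day 3

Daily DD above 11.9 °C: 16.7, 5.1, 13.7, 4.4, 11.3, 12.6.
Cumulative: 16.7, 21.8, 35.5, 39.9, 51.2, 63.8.
The total first reaches 27 DD on day 3.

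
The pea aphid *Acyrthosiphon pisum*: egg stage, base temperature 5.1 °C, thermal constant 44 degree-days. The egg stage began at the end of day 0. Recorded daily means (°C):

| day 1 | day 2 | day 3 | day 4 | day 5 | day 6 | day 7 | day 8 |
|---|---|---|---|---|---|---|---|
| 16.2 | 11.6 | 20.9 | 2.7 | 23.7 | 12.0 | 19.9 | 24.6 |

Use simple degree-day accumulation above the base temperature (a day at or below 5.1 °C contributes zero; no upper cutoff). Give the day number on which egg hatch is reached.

Daily DD above 5.1 °C: 11.1, 6.5, 15.8, 0.0, 18.6, 6.9, 14.8, 19.5.
Cumulative: 11.1, 17.6, 33.4, 33.4, 52.0, 58.9, 73.7, 93.2.
The total first reaches 44 DD on day 5.

day 5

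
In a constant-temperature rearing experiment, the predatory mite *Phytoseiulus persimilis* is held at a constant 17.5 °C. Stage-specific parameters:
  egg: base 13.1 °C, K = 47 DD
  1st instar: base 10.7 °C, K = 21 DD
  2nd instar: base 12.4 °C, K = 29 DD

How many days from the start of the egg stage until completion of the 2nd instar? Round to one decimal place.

19.5 days

egg: 47 / (17.5 − 13.1) = 47 / 4.4 = 10.682 d.
1st instar: 21 / (17.5 − 10.7) = 21 / 6.8 = 3.088 d.
2nd instar: 29 / (17.5 − 12.4) = 29 / 5.1 = 5.686 d.
Sum = 19.456 ≈ 19.5 days.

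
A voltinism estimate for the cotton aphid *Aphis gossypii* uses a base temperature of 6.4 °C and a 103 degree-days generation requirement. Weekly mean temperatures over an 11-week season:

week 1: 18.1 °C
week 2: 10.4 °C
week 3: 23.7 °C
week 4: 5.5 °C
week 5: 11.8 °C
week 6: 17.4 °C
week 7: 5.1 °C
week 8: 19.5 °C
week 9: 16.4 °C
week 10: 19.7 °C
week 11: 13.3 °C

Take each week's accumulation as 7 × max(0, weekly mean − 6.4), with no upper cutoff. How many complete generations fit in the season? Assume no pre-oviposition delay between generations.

Weekly DD (7 × max(0, T̄ − 6.4)): 81.9, 28.0, 121.1, 0.0, 37.8, 77.0, 0.0, 91.7, 70.0, 93.1, 48.3.
Season total = 648.9 DD.
Complete generations = ⌊648.9 / 103⌋ = 6.

6 generations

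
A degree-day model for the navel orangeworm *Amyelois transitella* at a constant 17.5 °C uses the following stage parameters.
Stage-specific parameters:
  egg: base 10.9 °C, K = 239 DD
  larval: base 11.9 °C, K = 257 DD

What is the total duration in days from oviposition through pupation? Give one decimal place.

82.1 days

egg: 239 / (17.5 − 10.9) = 239 / 6.6 = 36.212 d.
larval: 257 / (17.5 − 11.9) = 257 / 5.6 = 45.893 d.
Sum = 82.105 ≈ 82.1 days.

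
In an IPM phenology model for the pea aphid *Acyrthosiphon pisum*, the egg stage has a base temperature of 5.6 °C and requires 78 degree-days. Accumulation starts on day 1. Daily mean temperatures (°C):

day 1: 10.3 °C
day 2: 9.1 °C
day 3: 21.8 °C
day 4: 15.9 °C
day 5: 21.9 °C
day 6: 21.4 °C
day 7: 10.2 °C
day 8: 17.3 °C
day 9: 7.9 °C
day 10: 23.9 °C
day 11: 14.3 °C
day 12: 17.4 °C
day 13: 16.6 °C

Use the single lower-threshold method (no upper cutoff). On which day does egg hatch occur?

day 8

Daily DD above 5.6 °C: 4.7, 3.5, 16.2, 10.3, 16.3, 15.8, 4.6, 11.7, 2.3, 18.3, 8.7, 11.8, 11.0.
Cumulative: 4.7, 8.2, 24.4, 34.7, 51.0, 66.8, 71.4, 83.1, 85.4, 103.7, 112.4, 124.2, 135.2.
The total first reaches 78 DD on day 8.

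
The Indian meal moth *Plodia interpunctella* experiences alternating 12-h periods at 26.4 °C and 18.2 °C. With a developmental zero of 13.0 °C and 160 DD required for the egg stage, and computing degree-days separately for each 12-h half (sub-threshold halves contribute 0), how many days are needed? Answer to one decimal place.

17.2 days

Day half: max(0, 26.4 − 13.0) × 0.5 = 13.4 × 0.5 = 6.70 DD.
Night half: max(0, 18.2 − 13.0) × 0.5 = 5.2 × 0.5 = 2.60 DD.
Per 24 h: 9.30 DD/day.
Duration = 160 / 9.30 = 17.204 ≈ 17.2 days.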